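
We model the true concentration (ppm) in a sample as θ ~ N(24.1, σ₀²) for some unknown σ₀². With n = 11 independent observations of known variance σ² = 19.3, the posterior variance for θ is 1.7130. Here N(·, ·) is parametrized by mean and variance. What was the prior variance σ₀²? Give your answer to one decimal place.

For the Normal–Normal model with known σ², precisions add: τ_n = τ₀ + n/σ².
So 1/σ₀² = 1/1.7130 − 11/19.3 = 0.583771 − 0.569948 = 0.013823.
Hence σ₀² = 1/0.013823 ≈ 72.3.

σ₀² = 72.3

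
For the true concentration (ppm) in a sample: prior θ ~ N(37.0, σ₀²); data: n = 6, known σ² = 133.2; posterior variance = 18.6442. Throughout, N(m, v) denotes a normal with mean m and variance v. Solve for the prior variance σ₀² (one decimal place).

Posterior precision equals prior precision plus data precision: 1/σ_n² = 1/σ₀² + n/σ².
So 1/σ₀² = 1/18.6442 − 6/133.2 = 0.053636 − 0.045045 = 0.008591.
Hence σ₀² = 1/0.008591 ≈ 116.4.

σ₀² = 116.4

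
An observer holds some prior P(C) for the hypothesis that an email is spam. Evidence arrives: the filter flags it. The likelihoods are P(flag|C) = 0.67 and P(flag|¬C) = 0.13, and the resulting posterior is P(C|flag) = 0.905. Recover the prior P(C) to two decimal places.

Bayes' rule in odds form gives O(C|E) = O(C)·[P(E|C)/P(E|¬C)], hence O(C) = O(C|E)/LR.
Posterior odds = 0.905/(1−0.905) = 9.5263. LR = 0.67/0.13 = 5.1538.
Prior odds = 9.5263/5.1538 = 1.8484, so P(C) = 1.8484/(1+1.8484) ≈ 0.65.

P(C) = 0.65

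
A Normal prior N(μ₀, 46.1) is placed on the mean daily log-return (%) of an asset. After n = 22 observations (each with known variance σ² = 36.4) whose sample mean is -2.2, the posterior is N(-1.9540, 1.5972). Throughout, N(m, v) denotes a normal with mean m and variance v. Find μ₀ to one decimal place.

μ₀ = 4.9

The posterior mean is a precision-weighted average: μ_n = (τ₀μ₀ + τ_data·x̄)/(τ₀+τ_data), with τ₀=1/σ₀² and τ_data=n/σ².
Here τ₀ = 1/46.1 = 0.021692 and τ_data = 22/36.4 = 0.604396, so τ_n = 0.626088.
Rearranging for μ₀: μ₀ = (μ_n·τ_n − τ_data·x̄)/τ₀ = (-1.9540·0.626088 − 0.604396·-2.2) / 0.021692 = 0.106295/0.021692 ≈ 4.9.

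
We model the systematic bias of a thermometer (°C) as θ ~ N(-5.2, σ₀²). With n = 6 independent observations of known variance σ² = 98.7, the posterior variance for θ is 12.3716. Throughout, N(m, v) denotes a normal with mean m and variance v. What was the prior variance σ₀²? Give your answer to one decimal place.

σ₀² = 49.9

For the Normal–Normal model with known σ², precisions add: τ_n = τ₀ + n/σ².
So 1/σ₀² = 1/12.3716 − 6/98.7 = 0.080830 − 0.060790 = 0.020040.
Hence σ₀² = 1/0.020040 ≈ 49.9.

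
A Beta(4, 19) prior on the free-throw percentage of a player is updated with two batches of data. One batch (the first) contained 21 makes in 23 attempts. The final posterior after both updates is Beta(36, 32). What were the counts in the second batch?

11 makes and 11 misses

Sequential conjugate updates are equivalent to a single update on the pooled data, so total successes = posterior α − prior α and total failures = posterior β − prior β.
Total across both batches: 36−4=32 makes, 32−19=13 misses.
Subtract the first batch: 32−21=11 makes and 13−2=11 misses.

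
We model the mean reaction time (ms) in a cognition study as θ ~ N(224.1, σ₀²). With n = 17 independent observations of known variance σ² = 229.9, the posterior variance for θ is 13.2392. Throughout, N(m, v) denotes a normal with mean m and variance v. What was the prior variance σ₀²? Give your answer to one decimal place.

For the Normal–Normal model with known σ², precisions add: τ_n = τ₀ + n/σ².
So 1/σ₀² = 1/13.2392 − 17/229.9 = 0.075533 − 0.073945 = 0.001588.
Hence σ₀² = 1/0.001588 ≈ 629.7.

σ₀² = 629.7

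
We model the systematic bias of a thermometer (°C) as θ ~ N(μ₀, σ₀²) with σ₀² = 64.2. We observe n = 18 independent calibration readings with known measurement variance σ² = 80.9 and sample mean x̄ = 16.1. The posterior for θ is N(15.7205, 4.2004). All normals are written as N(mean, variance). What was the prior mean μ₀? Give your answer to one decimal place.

μ₀ = 10.3

With known observation variance, the Normal–Normal posterior has precision τ_n = τ₀ + n/σ² and mean μ_n = (τ₀μ₀ + (n/σ²)x̄)/τ_n.
Here τ₀ = 1/64.2 = 0.015576 and τ_data = 18/80.9 = 0.222497, so τ_n = 0.238073.
Rearranging for μ₀: μ₀ = (μ_n·τ_n − τ_data·x̄)/τ₀ = (15.7205·0.238073 − 0.222497·16.1) / 0.015576 = 0.160425/0.015576 ≈ 10.3.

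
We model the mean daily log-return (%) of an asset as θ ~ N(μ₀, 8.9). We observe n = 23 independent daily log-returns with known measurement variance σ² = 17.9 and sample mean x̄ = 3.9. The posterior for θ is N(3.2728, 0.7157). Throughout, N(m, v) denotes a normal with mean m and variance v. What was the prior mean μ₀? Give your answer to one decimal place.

With known observation variance, the Normal–Normal posterior has precision τ_n = τ₀ + n/σ² and mean μ_n = (τ₀μ₀ + (n/σ²)x̄)/τ_n.
Here τ₀ = 1/8.9 = 0.112360 and τ_data = 23/17.9 = 1.284916, so τ_n = 1.397276.
Rearranging for μ₀: μ₀ = (μ_n·τ_n − τ_data·x̄)/τ₀ = (3.2728·1.397276 − 1.284916·3.9) / 0.112360 = -0.438168/0.112360 ≈ -3.9.

μ₀ = -3.9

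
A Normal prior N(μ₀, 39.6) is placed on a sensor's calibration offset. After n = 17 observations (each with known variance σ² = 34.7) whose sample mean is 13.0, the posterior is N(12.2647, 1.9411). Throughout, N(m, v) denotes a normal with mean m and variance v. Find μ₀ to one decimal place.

The posterior mean is a precision-weighted average: μ_n = (τ₀μ₀ + τ_data·x̄)/(τ₀+τ_data), with τ₀=1/σ₀² and τ_data=n/σ².
Here τ₀ = 1/39.6 = 0.025253 and τ_data = 17/34.7 = 0.489914, so τ_n = 0.515167.
Rearranging for μ₀: μ₀ = (μ_n·τ_n − τ_data·x̄)/τ₀ = (12.2647·0.515167 − 0.489914·13.0) / 0.025253 = -0.050513/0.025253 ≈ -2.0.

μ₀ = -2.0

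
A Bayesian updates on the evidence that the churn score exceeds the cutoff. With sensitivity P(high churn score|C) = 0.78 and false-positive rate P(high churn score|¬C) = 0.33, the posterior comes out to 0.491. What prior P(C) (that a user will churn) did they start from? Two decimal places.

P(C) = 0.29

Bayes' rule in odds form gives O(C|E) = O(C)·[P(E|C)/P(E|¬C)], hence O(C) = O(C|E)/LR.
Posterior odds = 0.491/(1−0.491) = 0.9646. LR = 0.78/0.33 = 2.3636.
Prior odds = 0.9646/2.3636 = 0.4081, so P(C) = 0.4081/(1+0.4081) ≈ 0.29.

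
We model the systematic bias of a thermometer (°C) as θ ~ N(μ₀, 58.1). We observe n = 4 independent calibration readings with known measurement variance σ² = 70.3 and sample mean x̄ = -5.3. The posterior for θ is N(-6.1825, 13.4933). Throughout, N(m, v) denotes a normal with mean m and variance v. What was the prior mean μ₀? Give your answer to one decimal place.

μ₀ = -9.1

With known observation variance, the Normal–Normal posterior has precision τ_n = τ₀ + n/σ² and mean μ_n = (τ₀μ₀ + (n/σ²)x̄)/τ_n.
Here τ₀ = 1/58.1 = 0.017212 and τ_data = 4/70.3 = 0.056899, so τ_n = 0.074111.
Rearranging for μ₀: μ₀ = (μ_n·τ_n − τ_data·x̄)/τ₀ = (-6.1825·0.074111 − 0.056899·-5.3) / 0.017212 = -0.156627/0.017212 ≈ -9.1.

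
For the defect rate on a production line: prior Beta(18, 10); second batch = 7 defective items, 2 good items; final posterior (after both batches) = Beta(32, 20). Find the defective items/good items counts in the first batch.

Sequential conjugate updates are equivalent to a single update on the pooled data, so total successes = posterior α − prior α and total failures = posterior β − prior β.
Total across both batches: 32−18=14 defective items, 20−10=10 good items.
Subtract the second batch: 14−7=7 defective items and 10−2=8 good items.

7 defective items and 8 good items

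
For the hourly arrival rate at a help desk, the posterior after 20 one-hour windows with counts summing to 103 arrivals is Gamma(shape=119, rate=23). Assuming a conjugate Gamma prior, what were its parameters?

Gamma(shape=16, rate=3)

Gamma–Poisson conjugacy: posterior shape = α + Σxᵢ, posterior rate = β + n.
So α = 119 − 103 = 16 and β = 23 − 20 = 3.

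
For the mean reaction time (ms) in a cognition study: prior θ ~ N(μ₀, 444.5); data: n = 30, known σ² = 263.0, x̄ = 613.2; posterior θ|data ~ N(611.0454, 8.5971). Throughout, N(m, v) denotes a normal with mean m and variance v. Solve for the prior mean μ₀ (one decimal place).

With known observation variance, the Normal–Normal posterior has precision τ_n = τ₀ + n/σ² and mean μ_n = (τ₀μ₀ + (n/σ²)x̄)/τ_n.
Here τ₀ = 1/444.5 = 0.002250 and τ_data = 30/263.0 = 0.114068, so τ_n = 0.116318.
Rearranging for μ₀: μ₀ = (μ_n·τ_n − τ_data·x̄)/τ₀ = (611.0454·0.116318 − 0.114068·613.2) / 0.002250 = 1.129081/0.002250 ≈ 501.8.

μ₀ = 501.8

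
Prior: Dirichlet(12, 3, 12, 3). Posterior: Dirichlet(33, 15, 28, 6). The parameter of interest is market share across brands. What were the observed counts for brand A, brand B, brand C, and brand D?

For a Dirichlet(α) prior with multinomial counts c, the posterior is Dirichlet(α + c) componentwise.
Counts are posterior − prior componentwise: 33−12=21, 15−3=12, 28−12=16, 6−3=3.

counts (21, 12, 16, 3)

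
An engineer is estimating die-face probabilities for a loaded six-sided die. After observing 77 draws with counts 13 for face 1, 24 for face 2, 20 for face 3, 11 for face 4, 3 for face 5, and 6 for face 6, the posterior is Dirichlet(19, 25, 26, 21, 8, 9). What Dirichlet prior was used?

Dirichlet(6, 1, 6, 10, 5, 3)

For a Dirichlet(α) prior with multinomial counts c, the posterior is Dirichlet(α + c) componentwise.
Subtract each count from the matching posterior parameter: 19−13=6, 25−24=1, 26−20=6, 21−11=10, 8−3=5, 9−6=3.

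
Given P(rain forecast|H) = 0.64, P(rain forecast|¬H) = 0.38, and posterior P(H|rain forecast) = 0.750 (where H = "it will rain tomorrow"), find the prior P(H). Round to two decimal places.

P(H) = 0.64

In odds form, posterior odds = prior odds × likelihood ratio, so prior odds = posterior odds ÷ LR.
Posterior odds = 0.750/(1−0.750) = 3.0000. LR = 0.64/0.38 = 1.6842.
Prior odds = 3.0000/1.6842 = 1.7813, so P(H) = 1.7813/(1+1.7813) ≈ 0.64.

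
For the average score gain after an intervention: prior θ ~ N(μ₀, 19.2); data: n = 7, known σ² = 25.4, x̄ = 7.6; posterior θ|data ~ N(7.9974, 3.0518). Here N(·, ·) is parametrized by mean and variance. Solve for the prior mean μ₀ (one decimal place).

With known observation variance, the Normal–Normal posterior has precision τ_n = τ₀ + n/σ² and mean μ_n = (τ₀μ₀ + (n/σ²)x̄)/τ_n.
Here τ₀ = 1/19.2 = 0.052083 and τ_data = 7/25.4 = 0.275591, so τ_n = 0.327674.
Rearranging for μ₀: μ₀ = (μ_n·τ_n − τ_data·x̄)/τ₀ = (7.9974·0.327674 − 0.275591·7.6) / 0.052083 = 0.526048/0.052083 ≈ 10.1.

μ₀ = 10.1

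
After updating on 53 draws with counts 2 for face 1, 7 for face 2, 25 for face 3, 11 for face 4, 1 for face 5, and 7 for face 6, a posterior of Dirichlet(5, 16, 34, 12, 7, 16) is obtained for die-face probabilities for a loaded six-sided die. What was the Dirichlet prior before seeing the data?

Dirichlet(3, 9, 9, 1, 6, 9)

For a Dirichlet(α) prior with multinomial counts c, the posterior is Dirichlet(α + c) componentwise.
Subtract each count from the matching posterior parameter: 5−2=3, 16−7=9, 34−25=9, 12−11=1, 7−1=6, 16−7=9.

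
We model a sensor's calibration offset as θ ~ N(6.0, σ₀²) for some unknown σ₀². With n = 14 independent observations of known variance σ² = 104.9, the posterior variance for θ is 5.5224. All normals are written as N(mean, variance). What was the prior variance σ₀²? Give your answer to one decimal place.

Posterior precision equals prior precision plus data precision: 1/σ_n² = 1/σ₀² + n/σ².
So 1/σ₀² = 1/5.5224 − 14/104.9 = 0.181081 − 0.133460 = 0.047621.
Hence σ₀² = 1/0.047621 ≈ 21.0.

σ₀² = 21.0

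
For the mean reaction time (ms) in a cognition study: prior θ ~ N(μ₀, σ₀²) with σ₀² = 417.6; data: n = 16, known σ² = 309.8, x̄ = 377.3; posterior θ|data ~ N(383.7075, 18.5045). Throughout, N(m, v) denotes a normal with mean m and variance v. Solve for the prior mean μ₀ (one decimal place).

The posterior mean is a precision-weighted average: μ_n = (τ₀μ₀ + τ_data·x̄)/(τ₀+τ_data), with τ₀=1/σ₀² and τ_data=n/σ².
Here τ₀ = 1/417.6 = 0.002395 and τ_data = 16/309.8 = 0.051646, so τ_n = 0.054041.
Rearranging for μ₀: μ₀ = (μ_n·τ_n − τ_data·x̄)/τ₀ = (383.7075·0.054041 − 0.051646·377.3) / 0.002395 = 1.249901/0.002395 ≈ 521.9.

μ₀ = 521.9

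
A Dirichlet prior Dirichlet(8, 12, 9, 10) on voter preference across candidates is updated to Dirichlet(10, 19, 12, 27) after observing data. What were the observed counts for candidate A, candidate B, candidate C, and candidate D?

For a Dirichlet(α) prior with multinomial counts c, the posterior is Dirichlet(α + c) componentwise.
Counts are posterior − prior componentwise: 10−8=2, 19−12=7, 12−9=3, 27−10=17.

counts (2, 7, 3, 17)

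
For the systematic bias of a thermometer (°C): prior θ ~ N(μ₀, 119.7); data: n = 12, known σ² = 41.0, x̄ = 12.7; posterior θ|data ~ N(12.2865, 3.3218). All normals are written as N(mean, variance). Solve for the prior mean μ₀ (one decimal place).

μ₀ = -2.2

The posterior mean is a precision-weighted average: μ_n = (τ₀μ₀ + τ_data·x̄)/(τ₀+τ_data), with τ₀=1/σ₀² and τ_data=n/σ².
Here τ₀ = 1/119.7 = 0.008354 and τ_data = 12/41.0 = 0.292683, so τ_n = 0.301037.
Rearranging for μ₀: μ₀ = (μ_n·τ_n − τ_data·x̄)/τ₀ = (12.2865·0.301037 − 0.292683·12.7) / 0.008354 = -0.018383/0.008354 ≈ -2.2.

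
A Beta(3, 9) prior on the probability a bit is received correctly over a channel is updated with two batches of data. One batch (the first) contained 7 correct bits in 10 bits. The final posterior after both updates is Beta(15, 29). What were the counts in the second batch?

Because Beta–binomial updating is additive in the counts, the combined data contributed (α_post−α_prior, β_post−β_prior) successes and failures.
Total across both batches: 15−3=12 correct bits, 29−9=20 errors.
Subtract the first batch: 12−7=5 correct bits and 20−3=17 errors.

5 correct bits and 17 errors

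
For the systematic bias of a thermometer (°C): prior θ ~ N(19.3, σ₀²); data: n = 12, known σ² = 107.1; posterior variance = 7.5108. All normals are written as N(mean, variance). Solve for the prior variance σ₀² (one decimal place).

σ₀² = 47.4

For the Normal–Normal model with known σ², precisions add: τ_n = τ₀ + n/σ².
So 1/σ₀² = 1/7.5108 − 12/107.1 = 0.133142 − 0.112045 = 0.021097.
Hence σ₀² = 1/0.021097 ≈ 47.4.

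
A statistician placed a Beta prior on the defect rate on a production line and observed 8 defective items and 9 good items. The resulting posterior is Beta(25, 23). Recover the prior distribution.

A Beta(a, b) prior with s successes and f failures in binomial data gives a Beta(a+s, b+f) posterior.
Subtract the data counts: 25−8=17, 23−9=14.

Beta(17, 14)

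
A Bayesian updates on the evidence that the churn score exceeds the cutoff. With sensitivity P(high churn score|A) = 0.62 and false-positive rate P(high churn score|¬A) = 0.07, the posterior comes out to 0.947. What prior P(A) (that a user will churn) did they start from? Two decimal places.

In odds form, posterior odds = prior odds × likelihood ratio, so prior odds = posterior odds ÷ LR.
Posterior odds = 0.947/(1−0.947) = 17.8679. LR = 0.62/0.07 = 8.8571.
Prior odds = 17.8679/8.8571 = 2.0174, so P(A) = 2.0174/(1+2.0174) ≈ 0.67.

P(A) = 0.67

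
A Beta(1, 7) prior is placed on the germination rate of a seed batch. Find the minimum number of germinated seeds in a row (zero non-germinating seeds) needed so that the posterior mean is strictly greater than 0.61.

k = 10

After k germinated seeds and 0 non-germinating seeds the posterior is Beta(1+k, 7), with mean (1+k)/(1+7+k).
Set (1+k)/(8+k) > 0.61 and solve: k > (0.61·8 − 1)/(1 − 0.61) = 9.949.
The smallest integer exceeding 9.949 is 10.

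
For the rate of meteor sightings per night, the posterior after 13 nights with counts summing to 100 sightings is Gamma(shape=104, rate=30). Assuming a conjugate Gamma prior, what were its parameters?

A Gamma(α, β) prior (rate parametrization) on a Poisson rate with n observations summing to S gives posterior Gamma(α+S, β+n).
So α = 104 − 100 = 4 and β = 30 − 13 = 17.

Gamma(shape=4, rate=17)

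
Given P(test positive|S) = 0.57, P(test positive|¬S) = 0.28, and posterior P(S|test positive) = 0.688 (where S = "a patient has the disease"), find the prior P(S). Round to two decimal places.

P(S) = 0.52

In odds form, posterior odds = prior odds × likelihood ratio, so prior odds = posterior odds ÷ LR.
Posterior odds = 0.688/(1−0.688) = 2.2051. LR = 0.57/0.28 = 2.0357.
Prior odds = 2.2051/2.0357 = 1.0832, so P(S) = 1.0832/(1+1.0832) ≈ 0.52.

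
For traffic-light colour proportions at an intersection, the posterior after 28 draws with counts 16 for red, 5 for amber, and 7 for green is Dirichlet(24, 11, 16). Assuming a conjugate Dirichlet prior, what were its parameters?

Dirichlet(8, 6, 9)

For a Dirichlet(α) prior with multinomial counts c, the posterior is Dirichlet(α + c) componentwise.
Subtract each count from the matching posterior parameter: 24−16=8, 11−5=6, 16−7=9.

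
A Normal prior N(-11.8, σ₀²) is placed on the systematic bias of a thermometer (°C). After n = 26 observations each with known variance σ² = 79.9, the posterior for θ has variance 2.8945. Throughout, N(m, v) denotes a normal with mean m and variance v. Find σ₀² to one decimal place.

For the Normal–Normal model with known σ², precisions add: τ_n = τ₀ + n/σ².
So 1/σ₀² = 1/2.8945 − 26/79.9 = 0.345483 − 0.325407 = 0.020076.
Hence σ₀² = 1/0.020076 ≈ 49.8.

σ₀² = 49.8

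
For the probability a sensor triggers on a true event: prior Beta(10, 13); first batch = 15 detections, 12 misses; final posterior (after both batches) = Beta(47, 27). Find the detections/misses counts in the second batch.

22 detections and 2 misses

Sequential conjugate updates are equivalent to a single update on the pooled data, so total successes = posterior α − prior α and total failures = posterior β − prior β.
Total across both batches: 47−10=37 detections, 27−13=14 misses.
Subtract the first batch: 37−15=22 detections and 14−12=2 misses.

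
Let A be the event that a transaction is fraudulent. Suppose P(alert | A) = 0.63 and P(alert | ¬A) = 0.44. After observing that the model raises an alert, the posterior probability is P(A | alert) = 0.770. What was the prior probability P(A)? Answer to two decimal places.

Bayes' rule in odds form gives O(A|E) = O(A)·[P(E|A)/P(E|¬A)], hence O(A) = O(A|E)/LR.
Posterior odds = 0.770/(1−0.770) = 3.3478. LR = 0.63/0.44 = 1.4318.
Prior odds = 3.3478/1.4318 = 2.3382, so P(A) = 2.3382/(1+2.3382) ≈ 0.70.

P(A) = 0.70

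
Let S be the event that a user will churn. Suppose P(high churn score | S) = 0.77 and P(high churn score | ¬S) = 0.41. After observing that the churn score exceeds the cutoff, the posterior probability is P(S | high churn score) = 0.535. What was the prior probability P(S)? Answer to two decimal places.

P(S) = 0.38

Bayes' rule in odds form gives O(S|E) = O(S)·[P(E|S)/P(E|¬S)], hence O(S) = O(S|E)/LR.
Posterior odds = 0.535/(1−0.535) = 1.1505. LR = 0.77/0.41 = 1.8780.
Prior odds = 1.1505/1.8780 = 0.6126, so P(S) = 0.6126/(1+0.6126) ≈ 0.38.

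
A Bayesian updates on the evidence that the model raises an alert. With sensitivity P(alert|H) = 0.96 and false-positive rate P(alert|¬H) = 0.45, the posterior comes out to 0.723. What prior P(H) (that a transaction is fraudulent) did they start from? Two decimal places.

Bayes' rule in odds form gives O(H|E) = O(H)·[P(E|H)/P(E|¬H)], hence O(H) = O(H|E)/LR.
Posterior odds = 0.723/(1−0.723) = 2.6101. LR = 0.96/0.45 = 2.1333.
Prior odds = 2.6101/2.1333 = 1.2235, so P(H) = 1.2235/(1+1.2235) ≈ 0.55.

P(H) = 0.55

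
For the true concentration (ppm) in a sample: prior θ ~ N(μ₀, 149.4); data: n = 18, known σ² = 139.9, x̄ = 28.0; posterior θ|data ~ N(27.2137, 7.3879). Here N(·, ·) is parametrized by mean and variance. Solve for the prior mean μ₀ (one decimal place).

With known observation variance, the Normal–Normal posterior has precision τ_n = τ₀ + n/σ² and mean μ_n = (τ₀μ₀ + (n/σ²)x̄)/τ_n.
Here τ₀ = 1/149.4 = 0.006693 and τ_data = 18/139.9 = 0.128663, so τ_n = 0.135356.
Rearranging for μ₀: μ₀ = (μ_n·τ_n − τ_data·x̄)/τ₀ = (27.2137·0.135356 − 0.128663·28.0) / 0.006693 = 0.080974/0.006693 ≈ 12.1.

μ₀ = 12.1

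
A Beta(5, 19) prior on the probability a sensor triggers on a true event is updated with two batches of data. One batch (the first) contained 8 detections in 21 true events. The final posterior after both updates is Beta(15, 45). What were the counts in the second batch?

2 detections and 13 misses

Because Beta–binomial updating is additive in the counts, the combined data contributed (α_post−α_prior, β_post−β_prior) successes and failures.
Total across both batches: 15−5=10 detections, 45−19=26 misses.
Subtract the first batch: 10−8=2 detections and 26−13=13 misses.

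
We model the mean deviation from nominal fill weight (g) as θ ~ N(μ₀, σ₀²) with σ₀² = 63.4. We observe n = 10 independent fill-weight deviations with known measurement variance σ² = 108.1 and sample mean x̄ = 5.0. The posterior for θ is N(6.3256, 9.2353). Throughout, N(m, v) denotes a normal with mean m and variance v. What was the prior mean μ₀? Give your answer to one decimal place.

The posterior mean is a precision-weighted average: μ_n = (τ₀μ₀ + τ_data·x̄)/(τ₀+τ_data), with τ₀=1/σ₀² and τ_data=n/σ².
Here τ₀ = 1/63.4 = 0.015773 and τ_data = 10/108.1 = 0.092507, so τ_n = 0.108280.
Rearranging for μ₀: μ₀ = (μ_n·τ_n − τ_data·x̄)/τ₀ = (6.3256·0.108280 − 0.092507·5.0) / 0.015773 = 0.222401/0.015773 ≈ 14.1.

μ₀ = 14.1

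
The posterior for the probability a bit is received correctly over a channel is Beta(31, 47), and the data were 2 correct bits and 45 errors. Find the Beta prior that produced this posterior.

Beta is conjugate to the binomial likelihood: posterior = Beta(a+s, b+f).
Subtract the data counts: 31−2=29, 47−45=2.

Beta(29, 2)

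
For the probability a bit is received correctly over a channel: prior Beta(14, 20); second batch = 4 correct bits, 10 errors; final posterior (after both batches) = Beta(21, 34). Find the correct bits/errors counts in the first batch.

3 correct bits and 4 errors

Sequential conjugate updates are equivalent to a single update on the pooled data, so total successes = posterior α − prior α and total failures = posterior β − prior β.
Total across both batches: 21−14=7 correct bits, 34−20=14 errors.
Subtract the second batch: 7−4=3 correct bits and 14−10=4 errors.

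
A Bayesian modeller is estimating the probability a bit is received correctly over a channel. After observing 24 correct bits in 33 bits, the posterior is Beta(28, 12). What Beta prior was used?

Beta(4, 3)

A Beta(a, b) prior with s successes and f failures in binomial data gives a Beta(a+s, b+f) posterior.
So a = 28 − 24 = 4 and b = 12 − 9 = 3.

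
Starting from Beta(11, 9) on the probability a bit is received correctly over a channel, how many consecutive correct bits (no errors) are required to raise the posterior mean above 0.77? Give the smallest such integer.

k = 20

After k correct bits and 0 errors the posterior is Beta(11+k, 9), with mean (11+k)/(11+9+k).
Set (11+k)/(20+k) > 0.77 and solve: k > (0.77·20 − 11)/(1 − 0.77) = 19.130.
The smallest integer exceeding 19.130 is 20, and checking k=20: (31)/(40) = 0.7750 > 0.77.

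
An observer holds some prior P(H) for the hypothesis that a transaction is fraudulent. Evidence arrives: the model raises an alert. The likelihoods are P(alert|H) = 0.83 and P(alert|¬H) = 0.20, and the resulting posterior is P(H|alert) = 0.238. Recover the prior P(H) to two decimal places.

P(H) = 0.07

In odds form, posterior odds = prior odds × likelihood ratio, so prior odds = posterior odds ÷ LR.
Posterior odds = 0.238/(1−0.238) = 0.3123. LR = 0.83/0.20 = 4.1500.
Prior odds = 0.3123/4.1500 = 0.0753, so P(H) = 0.0753/(1+0.0753) ≈ 0.07.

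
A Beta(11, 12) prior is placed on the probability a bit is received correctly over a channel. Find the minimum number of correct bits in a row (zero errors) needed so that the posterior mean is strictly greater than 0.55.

After k correct bits and 0 errors the posterior is Beta(11+k, 12), with mean (11+k)/(11+12+k).
Set (11+k)/(23+k) > 0.55 and solve: k > (0.55·23 − 11)/(1 − 0.55) = 3.667.
The smallest integer exceeding 3.667 is 4.

k = 4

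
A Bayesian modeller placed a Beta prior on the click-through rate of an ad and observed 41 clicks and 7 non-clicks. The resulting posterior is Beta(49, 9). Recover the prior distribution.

Beta is conjugate to the binomial likelihood: posterior = Beta(a+s, b+f).
Subtract the data counts: 49−41=8, 9−7=2.

Beta(8, 2)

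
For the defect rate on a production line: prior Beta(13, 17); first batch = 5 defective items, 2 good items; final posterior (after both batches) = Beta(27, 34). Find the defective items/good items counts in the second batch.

Because Beta–binomial updating is additive in the counts, the combined data contributed (α_post−α_prior, β_post−β_prior) successes and failures.
Total across both batches: 27−13=14 defective items, 34−17=17 good items.
Subtract the first batch: 14−5=9 defective items and 17−2=15 good items.

9 defective items and 15 good items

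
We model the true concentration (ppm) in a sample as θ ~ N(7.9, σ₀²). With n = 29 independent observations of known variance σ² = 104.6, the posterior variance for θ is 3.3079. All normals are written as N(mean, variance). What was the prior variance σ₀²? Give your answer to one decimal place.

Posterior precision equals prior precision plus data precision: 1/σ_n² = 1/σ₀² + n/σ².
So 1/σ₀² = 1/3.3079 − 29/104.6 = 0.302307 − 0.277247 = 0.025060.
Hence σ₀² = 1/0.025060 ≈ 39.9.

σ₀² = 39.9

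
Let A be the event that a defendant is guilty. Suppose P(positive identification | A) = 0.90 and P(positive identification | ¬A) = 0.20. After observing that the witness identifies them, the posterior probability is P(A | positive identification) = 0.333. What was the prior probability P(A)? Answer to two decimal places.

P(A) = 0.10

Bayes' rule in odds form gives O(A|E) = O(A)·[P(E|A)/P(E|¬A)], hence O(A) = O(A|E)/LR.
Posterior odds = 0.333/(1−0.333) = 0.4993. LR = 0.90/0.20 = 4.5000.
Prior odds = 0.4993/4.5000 = 0.1110, so P(A) = 0.1110/(1+0.1110) ≈ 0.10.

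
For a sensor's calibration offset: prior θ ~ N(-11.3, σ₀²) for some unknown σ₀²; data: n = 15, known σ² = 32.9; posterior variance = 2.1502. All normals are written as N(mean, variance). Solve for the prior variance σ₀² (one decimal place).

Posterior precision equals prior precision plus data precision: 1/σ_n² = 1/σ₀² + n/σ².
So 1/σ₀² = 1/2.1502 − 15/32.9 = 0.465073 − 0.455927 = 0.009146.
Hence σ₀² = 1/0.009146 ≈ 109.3.

σ₀² = 109.3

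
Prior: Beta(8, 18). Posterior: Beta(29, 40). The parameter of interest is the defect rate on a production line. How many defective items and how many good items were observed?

Beta is conjugate to the binomial likelihood: posterior = Beta(α+s, β+f).
Match parameters: s=29−8=21, f=40−18=22.

21 defective items and 22 good items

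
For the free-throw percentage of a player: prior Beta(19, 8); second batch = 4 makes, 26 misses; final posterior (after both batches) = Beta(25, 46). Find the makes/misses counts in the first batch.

Because Beta–binomial updating is additive in the counts, the combined data contributed (α_post−α_prior, β_post−β_prior) successes and failures.
Total across both batches: 25−19=6 makes, 46−8=38 misses.
Subtract the second batch: 6−4=2 makes and 38−26=12 misses.

2 makes and 12 misses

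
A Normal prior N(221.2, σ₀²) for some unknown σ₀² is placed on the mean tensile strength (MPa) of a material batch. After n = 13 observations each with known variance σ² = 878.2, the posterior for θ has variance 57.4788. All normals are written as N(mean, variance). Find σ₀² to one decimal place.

For the Normal–Normal model with known σ², precisions add: τ_n = τ₀ + n/σ².
So 1/σ₀² = 1/57.4788 − 13/878.2 = 0.017398 − 0.014803 = 0.002595.
Hence σ₀² = 1/0.002595 ≈ 385.4.

σ₀² = 385.4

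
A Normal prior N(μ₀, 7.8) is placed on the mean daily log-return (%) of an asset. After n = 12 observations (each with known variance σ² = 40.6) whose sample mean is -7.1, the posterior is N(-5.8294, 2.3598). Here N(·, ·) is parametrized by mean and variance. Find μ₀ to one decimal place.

With known observation variance, the Normal–Normal posterior has precision τ_n = τ₀ + n/σ² and mean μ_n = (τ₀μ₀ + (n/σ²)x̄)/τ_n.
Here τ₀ = 1/7.8 = 0.128205 and τ_data = 12/40.6 = 0.295567, so τ_n = 0.423772.
Rearranging for μ₀: μ₀ = (μ_n·τ_n − τ_data·x̄)/τ₀ = (-5.8294·0.423772 − 0.295567·-7.1) / 0.128205 = -0.371811/0.128205 ≈ -2.9.

μ₀ = -2.9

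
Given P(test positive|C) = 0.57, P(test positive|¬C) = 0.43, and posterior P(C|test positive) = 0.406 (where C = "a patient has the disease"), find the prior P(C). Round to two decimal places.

Bayes' rule in odds form gives O(C|E) = O(C)·[P(E|C)/P(E|¬C)], hence O(C) = O(C|E)/LR.
Posterior odds = 0.406/(1−0.406) = 0.6835. LR = 0.57/0.43 = 1.3256.
Prior odds = 0.6835/1.3256 = 0.5156, so P(C) = 0.5156/(1+0.5156) ≈ 0.34.

P(C) = 0.34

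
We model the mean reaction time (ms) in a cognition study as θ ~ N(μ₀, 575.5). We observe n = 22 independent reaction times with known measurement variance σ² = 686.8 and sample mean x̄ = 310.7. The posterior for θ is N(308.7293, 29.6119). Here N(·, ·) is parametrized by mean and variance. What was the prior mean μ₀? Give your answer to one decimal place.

μ₀ = 272.4

With known observation variance, the Normal–Normal posterior has precision τ_n = τ₀ + n/σ² and mean μ_n = (τ₀μ₀ + (n/σ²)x̄)/τ_n.
Here τ₀ = 1/575.5 = 0.001738 and τ_data = 22/686.8 = 0.032033, so τ_n = 0.033771.
Rearranging for μ₀: μ₀ = (μ_n·τ_n − τ_data·x̄)/τ₀ = (308.7293·0.033771 − 0.032033·310.7) / 0.001738 = 0.473444/0.001738 ≈ 272.4.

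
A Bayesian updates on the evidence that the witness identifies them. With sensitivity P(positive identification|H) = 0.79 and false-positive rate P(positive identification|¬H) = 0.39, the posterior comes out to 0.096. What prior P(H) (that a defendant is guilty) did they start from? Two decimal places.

P(H) = 0.05

Bayes' rule in odds form gives O(H|E) = O(H)·[P(E|H)/P(E|¬H)], hence O(H) = O(H|E)/LR.
Posterior odds = 0.096/(1−0.096) = 0.1062. LR = 0.79/0.39 = 2.0256.
Prior odds = 0.1062/2.0256 = 0.0524, so P(H) = 0.0524/(1+0.0524) ≈ 0.05.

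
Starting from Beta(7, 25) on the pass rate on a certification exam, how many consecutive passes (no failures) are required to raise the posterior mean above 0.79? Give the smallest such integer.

After k passes and 0 failures the posterior is Beta(7+k, 25), with mean (7+k)/(7+25+k).
Set (7+k)/(32+k) > 0.79 and solve: k > (0.79·32 − 7)/(1 − 0.79) = 87.048.
The smallest integer exceeding 87.048 is 88, and checking k=88: (95)/(120) = 0.7917 > 0.79.

k = 88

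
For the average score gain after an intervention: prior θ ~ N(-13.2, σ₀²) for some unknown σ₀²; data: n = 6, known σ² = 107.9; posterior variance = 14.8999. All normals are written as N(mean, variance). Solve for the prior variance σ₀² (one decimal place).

For the Normal–Normal model with known σ², precisions add: τ_n = τ₀ + n/σ².
So 1/σ₀² = 1/14.8999 − 6/107.9 = 0.067115 − 0.055607 = 0.011508.
Hence σ₀² = 1/0.011508 ≈ 86.9.

σ₀² = 86.9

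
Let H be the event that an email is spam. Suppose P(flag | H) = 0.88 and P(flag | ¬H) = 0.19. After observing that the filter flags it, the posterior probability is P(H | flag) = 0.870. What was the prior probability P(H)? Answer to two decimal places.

In odds form, posterior odds = prior odds × likelihood ratio, so prior odds = posterior odds ÷ LR.
Posterior odds = 0.870/(1−0.870) = 6.6923. LR = 0.88/0.19 = 4.6316.
Prior odds = 6.6923/4.6316 = 1.4449, so P(H) = 1.4449/(1+1.4449) ≈ 0.59.

P(H) = 0.59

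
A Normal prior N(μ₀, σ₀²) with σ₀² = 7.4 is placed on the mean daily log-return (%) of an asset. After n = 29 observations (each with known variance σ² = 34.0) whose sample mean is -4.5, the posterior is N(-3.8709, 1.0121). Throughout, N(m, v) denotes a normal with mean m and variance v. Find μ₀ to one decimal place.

μ₀ = 0.1

The posterior mean is a precision-weighted average: μ_n = (τ₀μ₀ + τ_data·x̄)/(τ₀+τ_data), with τ₀=1/σ₀² and τ_data=n/σ².
Here τ₀ = 1/7.4 = 0.135135 and τ_data = 29/34.0 = 0.852941, so τ_n = 0.988076.
Rearranging for μ₀: μ₀ = (μ_n·τ_n − τ_data·x̄)/τ₀ = (-3.8709·0.988076 − 0.852941·-4.5) / 0.135135 = 0.013491/0.135135 ≈ 0.1.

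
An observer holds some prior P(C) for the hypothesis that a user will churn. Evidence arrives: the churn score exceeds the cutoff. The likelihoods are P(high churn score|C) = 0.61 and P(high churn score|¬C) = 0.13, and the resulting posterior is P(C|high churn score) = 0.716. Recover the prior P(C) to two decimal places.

P(C) = 0.35

Bayes' rule in odds form gives O(C|E) = O(C)·[P(E|C)/P(E|¬C)], hence O(C) = O(C|E)/LR.
Posterior odds = 0.716/(1−0.716) = 2.5211. LR = 0.61/0.13 = 4.6923.
Prior odds = 2.5211/4.6923 = 0.5373, so P(C) = 0.5373/(1+0.5373) ≈ 0.35.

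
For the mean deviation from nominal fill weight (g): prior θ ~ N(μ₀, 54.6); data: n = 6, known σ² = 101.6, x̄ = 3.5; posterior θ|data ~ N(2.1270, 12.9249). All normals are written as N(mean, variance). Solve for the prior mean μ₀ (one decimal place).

μ₀ = -2.3

The posterior mean is a precision-weighted average: μ_n = (τ₀μ₀ + τ_data·x̄)/(τ₀+τ_data), with τ₀=1/σ₀² and τ_data=n/σ².
Here τ₀ = 1/54.6 = 0.018315 and τ_data = 6/101.6 = 0.059055, so τ_n = 0.077370.
Rearranging for μ₀: μ₀ = (μ_n·τ_n − τ_data·x̄)/τ₀ = (2.1270·0.077370 − 0.059055·3.5) / 0.018315 = -0.042127/0.018315 ≈ -2.3.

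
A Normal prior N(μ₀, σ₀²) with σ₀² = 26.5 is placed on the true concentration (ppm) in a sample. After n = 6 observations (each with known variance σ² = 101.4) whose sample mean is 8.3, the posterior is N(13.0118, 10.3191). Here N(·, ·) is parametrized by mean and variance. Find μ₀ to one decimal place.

The posterior mean is a precision-weighted average: μ_n = (τ₀μ₀ + τ_data·x̄)/(τ₀+τ_data), with τ₀=1/σ₀² and τ_data=n/σ².
Here τ₀ = 1/26.5 = 0.037736 and τ_data = 6/101.4 = 0.059172, so τ_n = 0.096908.
Rearranging for μ₀: μ₀ = (μ_n·τ_n − τ_data·x̄)/τ₀ = (13.0118·0.096908 − 0.059172·8.3) / 0.037736 = 0.769820/0.037736 ≈ 20.4.

μ₀ = 20.4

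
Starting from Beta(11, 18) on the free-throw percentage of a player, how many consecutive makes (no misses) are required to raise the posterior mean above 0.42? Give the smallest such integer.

After k makes and 0 misses the posterior is Beta(11+k, 18), with mean (11+k)/(11+18+k).
Set (11+k)/(29+k) > 0.42 and solve: k > (0.42·29 − 11)/(1 − 0.42) = 2.034.
The smallest integer exceeding 2.034 is 3, and checking k=3: (14)/(32) = 0.4375 > 0.42.

k = 3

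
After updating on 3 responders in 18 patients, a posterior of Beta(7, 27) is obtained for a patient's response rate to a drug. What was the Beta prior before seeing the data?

Under Beta–binomial conjugacy the posterior parameters are (α+s, β+f).
So α = 7 − 3 = 4 and β = 27 − 15 = 12.

Beta(4, 12)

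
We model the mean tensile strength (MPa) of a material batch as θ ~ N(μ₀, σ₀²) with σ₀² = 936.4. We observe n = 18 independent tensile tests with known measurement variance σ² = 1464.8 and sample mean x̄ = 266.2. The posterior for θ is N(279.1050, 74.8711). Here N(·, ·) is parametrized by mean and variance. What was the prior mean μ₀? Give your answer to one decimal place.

With known observation variance, the Normal–Normal posterior has precision τ_n = τ₀ + n/σ² and mean μ_n = (τ₀μ₀ + (n/σ²)x̄)/τ_n.
Here τ₀ = 1/936.4 = 0.001068 and τ_data = 18/1464.8 = 0.012288, so τ_n = 0.013356.
Rearranging for μ₀: μ₀ = (μ_n·τ_n − τ_data·x̄)/τ₀ = (279.1050·0.013356 − 0.012288·266.2) / 0.001068 = 0.456661/0.001068 ≈ 427.6.

μ₀ = 427.6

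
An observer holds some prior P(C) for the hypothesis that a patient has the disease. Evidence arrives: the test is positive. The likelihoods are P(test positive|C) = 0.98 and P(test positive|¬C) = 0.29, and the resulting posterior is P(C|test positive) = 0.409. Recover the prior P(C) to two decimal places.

Bayes' rule in odds form gives O(C|E) = O(C)·[P(E|C)/P(E|¬C)], hence O(C) = O(C|E)/LR.
Posterior odds = 0.409/(1−0.409) = 0.6920. LR = 0.98/0.29 = 3.3793.
Prior odds = 0.6920/3.3793 = 0.2048, so P(C) = 0.2048/(1+0.2048) ≈ 0.17.

P(C) = 0.17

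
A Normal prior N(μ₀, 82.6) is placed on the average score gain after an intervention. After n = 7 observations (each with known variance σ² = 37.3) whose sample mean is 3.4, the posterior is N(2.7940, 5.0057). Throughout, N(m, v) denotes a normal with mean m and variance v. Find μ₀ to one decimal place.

μ₀ = -6.6

With known observation variance, the Normal–Normal posterior has precision τ_n = τ₀ + n/σ² and mean μ_n = (τ₀μ₀ + (n/σ²)x̄)/τ_n.
Here τ₀ = 1/82.6 = 0.012107 and τ_data = 7/37.3 = 0.187668, so τ_n = 0.199775.
Rearranging for μ₀: μ₀ = (μ_n·τ_n − τ_data·x̄)/τ₀ = (2.7940·0.199775 − 0.187668·3.4) / 0.012107 = -0.079900/0.012107 ≈ -6.6.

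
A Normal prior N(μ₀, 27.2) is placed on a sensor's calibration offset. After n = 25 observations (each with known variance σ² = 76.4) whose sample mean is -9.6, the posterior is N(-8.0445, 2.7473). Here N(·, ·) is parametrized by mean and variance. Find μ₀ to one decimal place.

The posterior mean is a precision-weighted average: μ_n = (τ₀μ₀ + τ_data·x̄)/(τ₀+τ_data), with τ₀=1/σ₀² and τ_data=n/σ².
Here τ₀ = 1/27.2 = 0.036765 and τ_data = 25/76.4 = 0.327225, so τ_n = 0.363990.
Rearranging for μ₀: μ₀ = (μ_n·τ_n − τ_data·x̄)/τ₀ = (-8.0445·0.363990 − 0.327225·-9.6) / 0.036765 = 0.213242/0.036765 ≈ 5.8.

μ₀ = 5.8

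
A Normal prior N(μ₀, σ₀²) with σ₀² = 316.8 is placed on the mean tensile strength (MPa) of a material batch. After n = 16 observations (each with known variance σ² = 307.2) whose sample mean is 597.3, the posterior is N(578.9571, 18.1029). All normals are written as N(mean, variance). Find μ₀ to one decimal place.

The posterior mean is a precision-weighted average: μ_n = (τ₀μ₀ + τ_data·x̄)/(τ₀+τ_data), with τ₀=1/σ₀² and τ_data=n/σ².
Here τ₀ = 1/316.8 = 0.003157 and τ_data = 16/307.2 = 0.052083, so τ_n = 0.055240.
Rearranging for μ₀: μ₀ = (μ_n·τ_n − τ_data·x̄)/τ₀ = (578.9571·0.055240 − 0.052083·597.3) / 0.003157 = 0.872414/0.003157 ≈ 276.3.

μ₀ = 276.3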